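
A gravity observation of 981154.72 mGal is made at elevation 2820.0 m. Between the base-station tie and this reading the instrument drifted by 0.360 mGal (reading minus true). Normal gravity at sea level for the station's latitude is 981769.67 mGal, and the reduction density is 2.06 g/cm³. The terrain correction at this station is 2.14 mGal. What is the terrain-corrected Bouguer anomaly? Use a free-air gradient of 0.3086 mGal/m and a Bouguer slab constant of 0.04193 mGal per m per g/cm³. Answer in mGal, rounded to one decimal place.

Drift-corrected reading = 981154.72 − (0.360) = 981154.360 mGal
Free-air correction = 0.3086 × 2820.0 = 870.25 mGal
Free-air anomaly = 981154.360 − 981769.67 + (870.25) = 254.940 mGal
Bouguer slab correction = 0.04193 × 2.06 × 2820.0 = 243.58 mGal
Simple Bouguer anomaly = 254.940 − (243.58) = 11.360 mGal
Complete Bouguer anomaly = 11.360 + 2.14 = 13.500 mGal

13.5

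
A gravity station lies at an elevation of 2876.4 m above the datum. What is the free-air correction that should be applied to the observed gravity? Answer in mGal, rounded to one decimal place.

887.7

Free-air correction = 0.3086 × 2876.4 = 887.7 mGal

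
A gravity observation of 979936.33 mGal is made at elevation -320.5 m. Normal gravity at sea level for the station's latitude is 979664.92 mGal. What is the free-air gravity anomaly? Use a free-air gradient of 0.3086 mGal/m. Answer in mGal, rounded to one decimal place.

172.5

Free-air correction = 0.3086 × -320.5 = -98.91 mGal
Free-air anomaly = 979936.33 − 979664.92 + (-98.91) = 172.50 mGal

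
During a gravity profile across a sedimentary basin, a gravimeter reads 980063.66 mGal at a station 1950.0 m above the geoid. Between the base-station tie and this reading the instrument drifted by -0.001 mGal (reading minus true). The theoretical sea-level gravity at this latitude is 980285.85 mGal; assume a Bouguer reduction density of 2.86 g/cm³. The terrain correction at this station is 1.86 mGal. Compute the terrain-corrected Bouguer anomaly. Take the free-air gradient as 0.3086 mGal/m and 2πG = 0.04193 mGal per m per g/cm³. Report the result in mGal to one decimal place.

Drift-corrected reading = 980063.66 − (-0.001) = 980063.661 mGal
Free-air correction = 0.3086 × 1950.0 = 601.77 mGal
Free-air anomaly = 980063.661 − 980285.85 + (601.77) = 379.581 mGal
Bouguer slab correction = 0.04193 × 2.86 × 1950.0 = 233.84 mGal
Simple Bouguer anomaly = 379.581 − (233.84) = 145.741 mGal
Complete Bouguer anomaly = 145.741 + 1.86 = 147.601 mGal

147.6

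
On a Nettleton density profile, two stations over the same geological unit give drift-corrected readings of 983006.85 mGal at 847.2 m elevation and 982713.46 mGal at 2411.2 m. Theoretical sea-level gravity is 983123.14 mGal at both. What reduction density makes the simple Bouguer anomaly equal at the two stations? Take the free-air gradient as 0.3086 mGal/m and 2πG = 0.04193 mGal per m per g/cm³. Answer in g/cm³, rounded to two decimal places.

2.89

Δg_obs = 982713.46 − 983006.85 = -293.39 mGal over Δh = 2411.2 − 847.2 = 1564.0 m
Equal Bouguer anomalies ⇒ Δg_obs + (0.3086 − 0.04193ρ)·Δh = 0
0.3086 − 0.04193ρ = −Δg_obs/Δh = 0.18759
ρ = (0.3086 − 0.18759) / 0.04193 = 2.89 g/cm³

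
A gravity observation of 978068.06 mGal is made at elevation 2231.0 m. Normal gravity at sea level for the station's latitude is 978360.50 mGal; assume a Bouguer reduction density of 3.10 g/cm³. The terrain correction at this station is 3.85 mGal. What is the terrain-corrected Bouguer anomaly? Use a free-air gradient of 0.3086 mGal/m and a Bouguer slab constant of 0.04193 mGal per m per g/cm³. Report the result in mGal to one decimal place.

Free-air correction = 0.3086 × 2231.0 = 688.49 mGal
Free-air anomaly = 978068.06 − 978360.50 + (688.49) = 396.05 mGal
Bouguer slab correction = 0.04193 × 3.10 × 2231.0 = 289.99 mGal
Simple Bouguer anomaly = 396.05 − (289.99) = 106.06 mGal
Complete Bouguer anomaly = 106.06 + 3.85 = 109.91 mGal

109.9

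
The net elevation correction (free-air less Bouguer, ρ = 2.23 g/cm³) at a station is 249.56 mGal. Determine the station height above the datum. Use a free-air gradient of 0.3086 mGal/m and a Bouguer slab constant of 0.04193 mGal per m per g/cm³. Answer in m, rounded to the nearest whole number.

1160

Combined gradient = 0.3086 − 0.04193 × 2.23 = 0.2150961 mGal/m
h = 249.56 / 0.2150961 = 1160.23 m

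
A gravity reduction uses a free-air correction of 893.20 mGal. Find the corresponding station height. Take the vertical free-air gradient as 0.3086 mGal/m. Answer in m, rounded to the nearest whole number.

2894

h = 893.20 / 0.3086 = 2894.36 m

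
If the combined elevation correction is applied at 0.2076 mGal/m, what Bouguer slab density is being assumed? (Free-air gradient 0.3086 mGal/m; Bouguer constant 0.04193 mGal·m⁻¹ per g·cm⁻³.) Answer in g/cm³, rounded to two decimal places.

0.2076 = 0.3086 − 0.04193 × ρ
ρ = (0.3086 − 0.2076) / 0.04193 = 2.41 g/cm³

2.41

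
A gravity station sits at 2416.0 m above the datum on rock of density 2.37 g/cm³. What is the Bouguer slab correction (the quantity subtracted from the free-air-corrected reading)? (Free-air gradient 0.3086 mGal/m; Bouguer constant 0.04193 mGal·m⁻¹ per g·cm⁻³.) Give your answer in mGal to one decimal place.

240.1

Bouguer slab correction = 0.04193 × 2.37 × 2416.0 = 240.1 mGal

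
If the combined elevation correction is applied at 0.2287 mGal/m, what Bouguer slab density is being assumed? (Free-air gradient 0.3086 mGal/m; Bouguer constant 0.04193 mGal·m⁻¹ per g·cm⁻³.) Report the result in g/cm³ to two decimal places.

1.91

0.2287 = 0.3086 − 0.04193 × ρ
ρ = (0.3086 − 0.2287) / 0.04193 = 1.91 g/cm³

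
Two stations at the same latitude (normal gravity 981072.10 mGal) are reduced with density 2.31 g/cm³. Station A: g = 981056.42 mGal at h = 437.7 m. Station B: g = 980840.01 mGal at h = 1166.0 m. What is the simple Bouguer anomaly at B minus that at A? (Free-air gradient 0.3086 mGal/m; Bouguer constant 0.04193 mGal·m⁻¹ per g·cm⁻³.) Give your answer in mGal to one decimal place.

-62.2

Δg_SB(A) = 981056.42 − 981072.10 + 0.3086×437.7 − 0.04193×2.31×437.7 = 77.00 mGal
Δg_SB(B) = 980840.01 − 981072.10 + 0.3086×1166.0 − 0.04193×2.31×1166.0 = 14.80 mGal
Difference = 14.80 − (77.00) = -62.20 mGal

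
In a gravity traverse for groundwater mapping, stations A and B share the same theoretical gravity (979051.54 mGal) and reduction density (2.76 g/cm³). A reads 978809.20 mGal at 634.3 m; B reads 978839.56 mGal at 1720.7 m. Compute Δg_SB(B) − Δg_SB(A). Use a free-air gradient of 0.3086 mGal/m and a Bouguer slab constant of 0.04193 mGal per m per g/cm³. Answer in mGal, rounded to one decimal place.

239.9

Δg_SB(A) = 978809.20 − 979051.54 + 0.3086×634.3 − 0.04193×2.76×634.3 = -120.00 mGal
Δg_SB(B) = 978839.56 − 979051.54 + 0.3086×1720.7 − 0.04193×2.76×1720.7 = 119.90 mGal
Difference = 119.90 − (-120.00) = 239.90 mGal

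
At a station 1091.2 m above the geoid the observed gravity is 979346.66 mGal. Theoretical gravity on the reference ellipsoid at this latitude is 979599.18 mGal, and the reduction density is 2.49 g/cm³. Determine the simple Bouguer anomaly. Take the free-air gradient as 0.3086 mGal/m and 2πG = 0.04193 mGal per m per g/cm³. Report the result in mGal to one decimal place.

Free-air correction = 0.3086 × 1091.2 = 336.74 mGal
Free-air anomaly = 979346.66 − 979599.18 + (336.74) = 84.22 mGal
Bouguer slab correction = 0.04193 × 2.49 × 1091.2 = 113.93 mGal
Simple Bouguer anomaly = 84.22 − (113.93) = -29.71 mGal

-29.7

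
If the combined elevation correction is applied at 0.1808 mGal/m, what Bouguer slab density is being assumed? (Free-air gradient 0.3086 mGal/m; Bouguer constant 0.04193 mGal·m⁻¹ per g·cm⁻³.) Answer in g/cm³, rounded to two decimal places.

0.1808 = 0.3086 − 0.04193 × ρ
ρ = (0.3086 − 0.1808) / 0.04193 = 3.05 g/cm³

3.05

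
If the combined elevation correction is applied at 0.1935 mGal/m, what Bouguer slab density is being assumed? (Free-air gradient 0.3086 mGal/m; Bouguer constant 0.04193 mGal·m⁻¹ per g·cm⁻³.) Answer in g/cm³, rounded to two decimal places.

2.75

0.1935 = 0.3086 − 0.04193 × ρ
ρ = (0.3086 − 0.1935) / 0.04193 = 2.75 g/cm³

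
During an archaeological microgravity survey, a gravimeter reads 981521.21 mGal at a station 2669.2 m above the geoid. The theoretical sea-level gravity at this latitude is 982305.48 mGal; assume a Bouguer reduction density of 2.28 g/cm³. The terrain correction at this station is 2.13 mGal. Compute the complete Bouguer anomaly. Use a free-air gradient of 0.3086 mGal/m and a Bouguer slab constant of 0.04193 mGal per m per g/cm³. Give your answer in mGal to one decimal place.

Free-air correction = 0.3086 × 2669.2 = 823.72 mGal
Free-air anomaly = 981521.21 − 982305.48 + (823.72) = 39.45 mGal
Bouguer slab correction = 0.04193 × 2.28 × 2669.2 = 255.18 mGal
Simple Bouguer anomaly = 39.45 − (255.18) = -215.73 mGal
Complete Bouguer anomaly = -215.73 + 2.13 = -213.60 mGal

-213.6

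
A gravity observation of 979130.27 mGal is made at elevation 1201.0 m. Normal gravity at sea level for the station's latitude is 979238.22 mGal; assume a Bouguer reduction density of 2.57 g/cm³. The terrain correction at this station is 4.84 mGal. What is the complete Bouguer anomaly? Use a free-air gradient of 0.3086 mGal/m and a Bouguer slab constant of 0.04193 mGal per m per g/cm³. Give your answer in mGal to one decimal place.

Free-air correction = 0.3086 × 1201.0 = 370.63 mGal
Free-air anomaly = 979130.27 − 979238.22 + (370.63) = 262.68 mGal
Bouguer slab correction = 0.04193 × 2.57 × 1201.0 = 129.42 mGal
Simple Bouguer anomaly = 262.68 − (129.42) = 133.26 mGal
Complete Bouguer anomaly = 133.26 + 4.84 = 138.10 mGal

138.1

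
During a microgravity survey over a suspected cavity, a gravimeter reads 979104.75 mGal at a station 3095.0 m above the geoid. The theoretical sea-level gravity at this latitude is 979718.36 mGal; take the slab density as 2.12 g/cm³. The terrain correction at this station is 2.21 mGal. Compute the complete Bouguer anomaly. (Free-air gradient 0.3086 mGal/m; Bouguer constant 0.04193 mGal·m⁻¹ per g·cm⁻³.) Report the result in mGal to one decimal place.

Free-air correction = 0.3086 × 3095.0 = 955.12 mGal
Free-air anomaly = 979104.75 − 979718.36 + (955.12) = 341.51 mGal
Bouguer slab correction = 0.04193 × 2.12 × 3095.0 = 275.12 mGal
Simple Bouguer anomaly = 341.51 − (275.12) = 66.39 mGal
Complete Bouguer anomaly = 66.39 + 2.21 = 68.60 mGal

68.6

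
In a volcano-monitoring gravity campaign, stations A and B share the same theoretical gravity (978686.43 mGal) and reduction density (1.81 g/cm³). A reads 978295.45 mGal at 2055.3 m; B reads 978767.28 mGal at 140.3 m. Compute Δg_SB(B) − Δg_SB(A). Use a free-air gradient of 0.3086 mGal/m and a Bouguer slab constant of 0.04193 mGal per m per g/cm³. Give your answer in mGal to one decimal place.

26.2

Δg_SB(A) = 978295.45 − 978686.43 + 0.3086×2055.3 − 0.04193×1.81×2055.3 = 87.30 mGal
Δg_SB(B) = 978767.28 − 978686.43 + 0.3086×140.3 − 0.04193×1.81×140.3 = 113.50 mGal
Difference = 113.50 − (87.30) = 26.20 mGal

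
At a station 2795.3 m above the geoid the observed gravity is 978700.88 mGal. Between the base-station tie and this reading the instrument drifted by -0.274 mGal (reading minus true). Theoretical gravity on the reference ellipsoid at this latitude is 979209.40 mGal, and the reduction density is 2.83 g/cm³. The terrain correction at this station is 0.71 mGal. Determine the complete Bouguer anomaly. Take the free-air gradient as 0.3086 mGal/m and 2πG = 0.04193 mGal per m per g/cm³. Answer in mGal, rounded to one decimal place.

Drift-corrected reading = 978700.88 − (-0.274) = 978701.154 mGal
Free-air correction = 0.3086 × 2795.3 = 862.63 mGal
Free-air anomaly = 978701.154 − 979209.40 + (862.63) = 354.384 mGal
Bouguer slab correction = 0.04193 × 2.83 × 2795.3 = 331.70 mGal
Simple Bouguer anomaly = 354.384 − (331.70) = 22.684 mGal
Complete Bouguer anomaly = 22.684 + 0.71 = 23.394 mGal

23.4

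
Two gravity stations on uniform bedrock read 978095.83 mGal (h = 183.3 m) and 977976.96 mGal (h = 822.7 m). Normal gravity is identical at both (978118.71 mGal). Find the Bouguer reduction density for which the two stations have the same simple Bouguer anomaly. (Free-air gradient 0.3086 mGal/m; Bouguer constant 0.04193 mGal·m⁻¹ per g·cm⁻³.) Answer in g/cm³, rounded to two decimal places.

Δg_obs = 977976.96 − 978095.83 = -118.87 mGal over Δh = 822.7 − 183.3 = 639.4 m
Equal Bouguer anomalies ⇒ Δg_obs + (0.3086 − 0.04193ρ)·Δh = 0
0.3086 − 0.04193ρ = −Δg_obs/Δh = 0.18591
ρ = (0.3086 − 0.18591) / 0.04193 = 2.93 g/cm³

2.93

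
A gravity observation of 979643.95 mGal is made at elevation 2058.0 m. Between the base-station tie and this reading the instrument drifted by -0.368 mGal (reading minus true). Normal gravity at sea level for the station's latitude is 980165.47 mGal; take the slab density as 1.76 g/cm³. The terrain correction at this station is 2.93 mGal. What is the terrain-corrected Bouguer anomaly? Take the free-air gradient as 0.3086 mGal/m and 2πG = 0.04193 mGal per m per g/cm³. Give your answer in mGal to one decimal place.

Drift-corrected reading = 979643.95 − (-0.368) = 979644.318 mGal
Free-air correction = 0.3086 × 2058.0 = 635.10 mGal
Free-air anomaly = 979644.318 − 980165.47 + (635.10) = 113.948 mGal
Bouguer slab correction = 0.04193 × 1.76 × 2058.0 = 151.87 mGal
Simple Bouguer anomaly = 113.948 − (151.87) = -37.922 mGal
Complete Bouguer anomaly = -37.922 + 2.93 = -34.992 mGal

-35.0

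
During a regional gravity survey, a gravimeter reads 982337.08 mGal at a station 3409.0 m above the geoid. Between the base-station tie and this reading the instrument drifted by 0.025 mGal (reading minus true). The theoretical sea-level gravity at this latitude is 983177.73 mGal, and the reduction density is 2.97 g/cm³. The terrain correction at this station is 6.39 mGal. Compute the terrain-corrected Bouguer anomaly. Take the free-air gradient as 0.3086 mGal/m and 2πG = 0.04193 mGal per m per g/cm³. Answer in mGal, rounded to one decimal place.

-206.8

Drift-corrected reading = 982337.08 − (0.025) = 982337.055 mGal
Free-air correction = 0.3086 × 3409.0 = 1052.02 mGal
Free-air anomaly = 982337.055 − 983177.73 + (1052.02) = 211.345 mGal
Bouguer slab correction = 0.04193 × 2.97 × 3409.0 = 424.53 mGal
Simple Bouguer anomaly = 211.345 − (424.53) = -213.185 mGal
Complete Bouguer anomaly = -213.185 + 6.39 = -206.795 mGal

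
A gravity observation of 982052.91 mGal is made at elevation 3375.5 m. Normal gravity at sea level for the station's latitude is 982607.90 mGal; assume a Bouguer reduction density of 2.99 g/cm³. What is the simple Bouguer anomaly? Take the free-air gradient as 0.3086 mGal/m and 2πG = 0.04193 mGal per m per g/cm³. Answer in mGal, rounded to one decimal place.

63.5

Free-air correction = 0.3086 × 3375.5 = 1041.68 mGal
Free-air anomaly = 982052.91 − 982607.90 + (1041.68) = 486.69 mGal
Bouguer slab correction = 0.04193 × 2.99 × 3375.5 = 423.19 mGal
Simple Bouguer anomaly = 486.69 − (423.19) = 63.50 mGal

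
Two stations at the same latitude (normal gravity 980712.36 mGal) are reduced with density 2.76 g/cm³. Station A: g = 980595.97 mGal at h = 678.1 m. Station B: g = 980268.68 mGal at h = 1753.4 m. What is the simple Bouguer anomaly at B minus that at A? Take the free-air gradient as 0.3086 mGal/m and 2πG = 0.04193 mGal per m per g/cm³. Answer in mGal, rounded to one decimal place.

-119.9

Δg_SB(A) = 980595.97 − 980712.36 + 0.3086×678.1 − 0.04193×2.76×678.1 = 14.40 mGal
Δg_SB(B) = 980268.68 − 980712.36 + 0.3086×1753.4 − 0.04193×2.76×1753.4 = -105.50 mGal
Difference = -105.50 − (14.40) = -119.90 mGal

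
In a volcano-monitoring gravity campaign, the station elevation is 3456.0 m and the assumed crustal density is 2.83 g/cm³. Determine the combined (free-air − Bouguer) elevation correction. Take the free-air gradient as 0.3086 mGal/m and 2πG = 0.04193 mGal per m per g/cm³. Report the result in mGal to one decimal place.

Combined gradient = 0.3086 − 0.04193 × 2.83 = 0.1899381 mGal/m
Combined elevation correction = 0.1899381 × 3456.0 = 656.4 mGal

656.4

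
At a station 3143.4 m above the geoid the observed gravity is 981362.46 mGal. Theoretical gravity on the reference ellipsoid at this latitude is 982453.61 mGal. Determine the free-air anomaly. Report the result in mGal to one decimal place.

-121.1

Free-air correction = 0.3086 × 3143.4 = 970.05 mGal
Free-air anomaly = 981362.46 − 982453.61 + (970.05) = -121.10 mGal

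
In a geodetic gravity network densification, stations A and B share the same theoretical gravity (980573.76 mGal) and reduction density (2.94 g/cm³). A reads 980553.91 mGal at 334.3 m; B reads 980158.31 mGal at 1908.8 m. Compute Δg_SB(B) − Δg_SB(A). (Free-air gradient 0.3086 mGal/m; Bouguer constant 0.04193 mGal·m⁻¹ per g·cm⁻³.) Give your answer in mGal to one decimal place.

-103.8

Δg_SB(A) = 980553.91 − 980573.76 + 0.3086×334.3 − 0.04193×2.94×334.3 = 42.10 mGal
Δg_SB(B) = 980158.31 − 980573.76 + 0.3086×1908.8 − 0.04193×2.94×1908.8 = -61.70 mGal
Difference = -61.70 − (42.10) = -103.80 mGal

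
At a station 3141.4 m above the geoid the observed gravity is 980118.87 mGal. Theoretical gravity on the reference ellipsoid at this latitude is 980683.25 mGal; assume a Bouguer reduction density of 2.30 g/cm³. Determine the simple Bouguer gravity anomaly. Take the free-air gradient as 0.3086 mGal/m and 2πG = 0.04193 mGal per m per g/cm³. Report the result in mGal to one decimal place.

Free-air correction = 0.3086 × 3141.4 = 969.44 mGal
Free-air anomaly = 980118.87 − 980683.25 + (969.44) = 405.06 mGal
Bouguer slab correction = 0.04193 × 2.30 × 3141.4 = 302.95 mGal
Simple Bouguer anomaly = 405.06 − (302.95) = 102.11 mGal

102.1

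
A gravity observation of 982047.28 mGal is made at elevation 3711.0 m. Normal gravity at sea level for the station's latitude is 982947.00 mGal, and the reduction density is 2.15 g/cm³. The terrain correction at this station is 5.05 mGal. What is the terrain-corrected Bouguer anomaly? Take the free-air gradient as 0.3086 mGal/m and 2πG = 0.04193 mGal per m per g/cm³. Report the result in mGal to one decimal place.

-84.0

Free-air correction = 0.3086 × 3711.0 = 1145.21 mGal
Free-air anomaly = 982047.28 − 982947.00 + (1145.21) = 245.49 mGal
Bouguer slab correction = 0.04193 × 2.15 × 3711.0 = 334.54 mGal
Simple Bouguer anomaly = 245.49 − (334.54) = -89.05 mGal
Complete Bouguer anomaly = -89.05 + 5.05 = -84.00 mGal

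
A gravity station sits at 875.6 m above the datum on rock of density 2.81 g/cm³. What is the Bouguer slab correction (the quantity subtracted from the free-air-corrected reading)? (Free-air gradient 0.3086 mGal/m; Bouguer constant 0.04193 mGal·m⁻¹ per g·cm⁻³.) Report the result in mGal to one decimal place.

Bouguer slab correction = 0.04193 × 2.81 × 875.6 = 103.2 mGal

103.2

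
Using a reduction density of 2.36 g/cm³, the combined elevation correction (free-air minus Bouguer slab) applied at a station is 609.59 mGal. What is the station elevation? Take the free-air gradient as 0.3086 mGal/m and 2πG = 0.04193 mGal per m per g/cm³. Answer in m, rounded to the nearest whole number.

2908

Combined gradient = 0.3086 − 0.04193 × 2.36 = 0.2096452 mGal/m
h = 609.59 / 0.2096452 = 2907.72 m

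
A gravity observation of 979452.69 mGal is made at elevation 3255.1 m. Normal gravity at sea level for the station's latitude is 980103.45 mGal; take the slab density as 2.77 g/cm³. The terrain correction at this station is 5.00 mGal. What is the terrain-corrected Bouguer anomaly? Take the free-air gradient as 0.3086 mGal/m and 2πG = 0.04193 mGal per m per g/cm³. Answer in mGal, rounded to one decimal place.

Free-air correction = 0.3086 × 3255.1 = 1004.52 mGal
Free-air anomaly = 979452.69 − 980103.45 + (1004.52) = 353.76 mGal
Bouguer slab correction = 0.04193 × 2.77 × 3255.1 = 378.07 mGal
Simple Bouguer anomaly = 353.76 − (378.07) = -24.31 mGal
Complete Bouguer anomaly = -24.31 + 5.00 = -19.31 mGal

-19.3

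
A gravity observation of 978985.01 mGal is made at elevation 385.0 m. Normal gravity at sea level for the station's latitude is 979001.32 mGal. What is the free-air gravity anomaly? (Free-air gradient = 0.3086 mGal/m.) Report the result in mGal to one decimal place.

102.5

Free-air correction = 0.3086 × 385.0 = 118.81 mGal
Free-air anomaly = 978985.01 − 979001.32 + (118.81) = 102.50 mGal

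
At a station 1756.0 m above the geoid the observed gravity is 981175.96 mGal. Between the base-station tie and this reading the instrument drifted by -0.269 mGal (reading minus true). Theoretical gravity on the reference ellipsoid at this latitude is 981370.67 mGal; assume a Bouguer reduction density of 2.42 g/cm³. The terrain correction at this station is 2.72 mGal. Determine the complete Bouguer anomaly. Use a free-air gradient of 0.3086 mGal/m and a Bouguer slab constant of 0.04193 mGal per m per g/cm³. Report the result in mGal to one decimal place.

Drift-corrected reading = 981175.96 − (-0.269) = 981176.229 mGal
Free-air correction = 0.3086 × 1756.0 = 541.90 mGal
Free-air anomaly = 981176.229 − 981370.67 + (541.90) = 347.459 mGal
Bouguer slab correction = 0.04193 × 2.42 × 1756.0 = 178.18 mGal
Simple Bouguer anomaly = 347.459 − (178.18) = 169.279 mGal
Complete Bouguer anomaly = 169.279 + 2.72 = 171.999 mGal

172.0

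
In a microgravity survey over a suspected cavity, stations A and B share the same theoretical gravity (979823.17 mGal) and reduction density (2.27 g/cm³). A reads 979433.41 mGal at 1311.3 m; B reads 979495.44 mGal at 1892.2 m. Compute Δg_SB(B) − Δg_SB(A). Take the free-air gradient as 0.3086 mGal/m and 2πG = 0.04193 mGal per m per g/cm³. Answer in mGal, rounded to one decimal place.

186.0

Δg_SB(A) = 979433.41 − 979823.17 + 0.3086×1311.3 − 0.04193×2.27×1311.3 = -109.90 mGal
Δg_SB(B) = 979495.44 − 979823.17 + 0.3086×1892.2 − 0.04193×2.27×1892.2 = 76.10 mGal
Difference = 76.10 − (-109.90) = 186.00 mGal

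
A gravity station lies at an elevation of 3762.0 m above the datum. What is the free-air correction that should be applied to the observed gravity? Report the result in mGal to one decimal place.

Free-air correction = 0.3086 × 3762.0 = 1161.0 mGal

1161.0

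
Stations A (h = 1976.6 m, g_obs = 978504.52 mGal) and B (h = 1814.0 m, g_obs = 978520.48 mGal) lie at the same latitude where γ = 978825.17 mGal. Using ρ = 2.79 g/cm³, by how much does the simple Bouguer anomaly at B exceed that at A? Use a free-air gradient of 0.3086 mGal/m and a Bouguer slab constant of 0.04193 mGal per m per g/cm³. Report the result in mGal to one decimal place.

-15.2

Δg_SB(A) = 978504.52 − 978825.17 + 0.3086×1976.6 − 0.04193×2.79×1976.6 = 58.10 mGal
Δg_SB(B) = 978520.48 − 978825.17 + 0.3086×1814.0 − 0.04193×2.79×1814.0 = 42.90 mGal
Difference = 42.90 − (58.10) = -15.20 mGal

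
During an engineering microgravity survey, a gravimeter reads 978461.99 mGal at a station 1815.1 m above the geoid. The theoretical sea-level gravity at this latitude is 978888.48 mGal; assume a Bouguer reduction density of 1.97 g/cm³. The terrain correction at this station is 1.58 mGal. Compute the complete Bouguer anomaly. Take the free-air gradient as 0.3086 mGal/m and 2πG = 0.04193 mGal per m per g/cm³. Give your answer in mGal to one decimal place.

-14.7

Free-air correction = 0.3086 × 1815.1 = 560.14 mGal
Free-air anomaly = 978461.99 − 978888.48 + (560.14) = 133.65 mGal
Bouguer slab correction = 0.04193 × 1.97 × 1815.1 = 149.93 mGal
Simple Bouguer anomaly = 133.65 − (149.93) = -16.28 mGal
Complete Bouguer anomaly = -16.28 + 1.58 = -14.70 mGal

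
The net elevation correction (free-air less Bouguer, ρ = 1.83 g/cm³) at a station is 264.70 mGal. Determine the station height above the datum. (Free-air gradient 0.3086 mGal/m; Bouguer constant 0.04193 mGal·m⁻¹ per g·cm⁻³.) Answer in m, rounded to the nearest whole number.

Combined gradient = 0.3086 − 0.04193 × 1.83 = 0.2318681 mGal/m
h = 264.70 / 0.2318681 = 1141.60 m

1142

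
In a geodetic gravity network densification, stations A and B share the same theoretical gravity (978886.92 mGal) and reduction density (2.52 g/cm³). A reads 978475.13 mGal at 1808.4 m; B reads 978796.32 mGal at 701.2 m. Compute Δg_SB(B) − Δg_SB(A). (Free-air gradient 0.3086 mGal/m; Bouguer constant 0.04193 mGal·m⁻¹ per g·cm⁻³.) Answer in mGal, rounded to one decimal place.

96.5

Δg_SB(A) = 978475.13 − 978886.92 + 0.3086×1808.4 − 0.04193×2.52×1808.4 = -44.80 mGal
Δg_SB(B) = 978796.32 − 978886.92 + 0.3086×701.2 − 0.04193×2.52×701.2 = 51.70 mGal
Difference = 51.70 − (-44.80) = 96.50 mGal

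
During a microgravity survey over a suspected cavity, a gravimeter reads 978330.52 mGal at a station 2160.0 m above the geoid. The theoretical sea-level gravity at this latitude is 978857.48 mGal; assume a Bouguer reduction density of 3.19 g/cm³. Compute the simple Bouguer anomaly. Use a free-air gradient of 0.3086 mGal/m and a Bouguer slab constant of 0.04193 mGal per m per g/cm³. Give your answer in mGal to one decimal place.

-149.3

Free-air correction = 0.3086 × 2160.0 = 666.58 mGal
Free-air anomaly = 978330.52 − 978857.48 + (666.58) = 139.62 mGal
Bouguer slab correction = 0.04193 × 3.19 × 2160.0 = 288.91 mGal
Simple Bouguer anomaly = 139.62 − (288.91) = -149.29 mGal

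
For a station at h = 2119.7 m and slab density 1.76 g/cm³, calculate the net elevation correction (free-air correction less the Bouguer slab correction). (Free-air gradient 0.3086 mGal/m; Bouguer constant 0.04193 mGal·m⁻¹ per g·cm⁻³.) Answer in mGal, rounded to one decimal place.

497.7

Combined gradient = 0.3086 − 0.04193 × 1.76 = 0.2348032 mGal/m
Combined elevation correction = 0.2348032 × 2119.7 = 497.7 mGal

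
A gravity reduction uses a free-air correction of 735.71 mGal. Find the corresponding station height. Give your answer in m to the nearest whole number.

2384

h = 735.71 / 0.3086 = 2384.02 m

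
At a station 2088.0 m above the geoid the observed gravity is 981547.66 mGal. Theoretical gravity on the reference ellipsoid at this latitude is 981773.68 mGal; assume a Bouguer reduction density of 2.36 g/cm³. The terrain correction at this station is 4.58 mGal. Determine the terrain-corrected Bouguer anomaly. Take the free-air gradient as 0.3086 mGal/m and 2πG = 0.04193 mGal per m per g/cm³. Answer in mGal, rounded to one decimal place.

Free-air correction = 0.3086 × 2088.0 = 644.36 mGal
Free-air anomaly = 981547.66 − 981773.68 + (644.36) = 418.34 mGal
Bouguer slab correction = 0.04193 × 2.36 × 2088.0 = 206.62 mGal
Simple Bouguer anomaly = 418.34 − (206.62) = 211.72 mGal
Complete Bouguer anomaly = 211.72 + 4.58 = 216.30 mGal

216.3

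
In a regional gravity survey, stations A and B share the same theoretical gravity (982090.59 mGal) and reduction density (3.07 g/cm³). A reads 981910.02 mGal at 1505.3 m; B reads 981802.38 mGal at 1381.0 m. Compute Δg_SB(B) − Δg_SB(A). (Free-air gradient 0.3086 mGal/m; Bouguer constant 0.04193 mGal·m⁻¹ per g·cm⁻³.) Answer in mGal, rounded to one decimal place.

Δg_SB(A) = 981910.02 − 982090.59 + 0.3086×1505.3 − 0.04193×3.07×1505.3 = 90.20 mGal
Δg_SB(B) = 981802.38 − 982090.59 + 0.3086×1381.0 − 0.04193×3.07×1381.0 = -39.80 mGal
Difference = -39.80 − (90.20) = -130.00 mGal

-130.0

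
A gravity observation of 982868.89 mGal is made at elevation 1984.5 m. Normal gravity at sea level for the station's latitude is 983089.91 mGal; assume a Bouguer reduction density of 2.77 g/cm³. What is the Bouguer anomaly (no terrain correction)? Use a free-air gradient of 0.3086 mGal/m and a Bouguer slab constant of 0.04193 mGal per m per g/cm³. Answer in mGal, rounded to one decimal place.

160.9

Free-air correction = 0.3086 × 1984.5 = 612.42 mGal
Free-air anomaly = 982868.89 − 983089.91 + (612.42) = 391.40 mGal
Bouguer slab correction = 0.04193 × 2.77 × 1984.5 = 230.49 mGal
Simple Bouguer anomaly = 391.40 − (230.49) = 160.91 mGal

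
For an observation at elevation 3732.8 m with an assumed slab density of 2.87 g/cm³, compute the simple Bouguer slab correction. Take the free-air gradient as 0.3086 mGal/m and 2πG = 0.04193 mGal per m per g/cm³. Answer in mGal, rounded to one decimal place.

Bouguer slab correction = 0.04193 × 2.87 × 3732.8 = 449.2 mGal

449.2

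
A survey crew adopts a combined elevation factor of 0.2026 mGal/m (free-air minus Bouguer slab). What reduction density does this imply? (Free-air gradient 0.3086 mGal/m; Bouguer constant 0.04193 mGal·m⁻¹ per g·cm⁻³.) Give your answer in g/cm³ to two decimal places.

2.53

0.2026 = 0.3086 − 0.04193 × ρ
ρ = (0.3086 − 0.2026) / 0.04193 = 2.53 g/cm³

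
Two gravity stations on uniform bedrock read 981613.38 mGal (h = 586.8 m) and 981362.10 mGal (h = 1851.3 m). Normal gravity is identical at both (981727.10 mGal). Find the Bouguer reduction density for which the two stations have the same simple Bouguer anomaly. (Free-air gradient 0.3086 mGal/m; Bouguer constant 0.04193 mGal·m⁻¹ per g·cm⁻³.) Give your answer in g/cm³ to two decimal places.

2.62

Δg_obs = 981362.10 − 981613.38 = -251.28 mGal over Δh = 1851.3 − 586.8 = 1264.5 m
Equal Bouguer anomalies ⇒ Δg_obs + (0.3086 − 0.04193ρ)·Δh = 0
0.3086 − 0.04193ρ = −Δg_obs/Δh = 0.19872
ρ = (0.3086 − 0.19872) / 0.04193 = 2.62 g/cm³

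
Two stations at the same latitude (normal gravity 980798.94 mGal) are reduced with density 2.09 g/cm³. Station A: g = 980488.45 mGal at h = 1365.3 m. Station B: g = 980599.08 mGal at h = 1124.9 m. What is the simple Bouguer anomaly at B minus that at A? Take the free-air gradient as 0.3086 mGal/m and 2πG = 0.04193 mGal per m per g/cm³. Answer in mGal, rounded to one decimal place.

Δg_SB(A) = 980488.45 − 980798.94 + 0.3086×1365.3 − 0.04193×2.09×1365.3 = -8.80 mGal
Δg_SB(B) = 980599.08 − 980798.94 + 0.3086×1124.9 − 0.04193×2.09×1124.9 = 48.70 mGal
Difference = 48.70 − (-8.80) = 57.50 mGal

57.5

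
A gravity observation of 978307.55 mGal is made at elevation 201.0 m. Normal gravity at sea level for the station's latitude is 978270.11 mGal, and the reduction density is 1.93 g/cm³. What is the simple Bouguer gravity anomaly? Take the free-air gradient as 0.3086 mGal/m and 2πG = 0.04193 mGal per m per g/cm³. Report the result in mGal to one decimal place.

Free-air correction = 0.3086 × 201.0 = 62.03 mGal
Free-air anomaly = 978307.55 − 978270.11 + (62.03) = 99.47 mGal
Bouguer slab correction = 0.04193 × 1.93 × 201.0 = 16.27 mGal
Simple Bouguer anomaly = 99.47 − (16.27) = 83.20 mGal

83.2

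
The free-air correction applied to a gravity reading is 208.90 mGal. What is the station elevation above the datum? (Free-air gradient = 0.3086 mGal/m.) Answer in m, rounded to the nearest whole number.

677

h = 208.90 / 0.3086 = 676.93 m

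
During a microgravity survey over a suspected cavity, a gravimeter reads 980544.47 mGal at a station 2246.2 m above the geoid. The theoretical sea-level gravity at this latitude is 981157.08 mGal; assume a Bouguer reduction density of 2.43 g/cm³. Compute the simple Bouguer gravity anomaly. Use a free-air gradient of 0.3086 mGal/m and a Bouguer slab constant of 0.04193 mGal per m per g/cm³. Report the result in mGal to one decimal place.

Free-air correction = 0.3086 × 2246.2 = 693.18 mGal
Free-air anomaly = 980544.47 − 981157.08 + (693.18) = 80.57 mGal
Bouguer slab correction = 0.04193 × 2.43 × 2246.2 = 228.87 mGal
Simple Bouguer anomaly = 80.57 − (228.87) = -148.30 mGal

-148.3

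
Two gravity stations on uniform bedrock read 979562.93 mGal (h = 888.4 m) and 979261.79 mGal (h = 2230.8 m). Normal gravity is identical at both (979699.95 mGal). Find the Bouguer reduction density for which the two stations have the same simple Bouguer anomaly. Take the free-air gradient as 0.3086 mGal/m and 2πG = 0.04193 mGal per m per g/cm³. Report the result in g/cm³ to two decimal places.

Δg_obs = 979261.79 − 979562.93 = -301.14 mGal over Δh = 2230.8 − 888.4 = 1342.4 m
Equal Bouguer anomalies ⇒ Δg_obs + (0.3086 − 0.04193ρ)·Δh = 0
0.3086 − 0.04193ρ = −Δg_obs/Δh = 0.22433
ρ = (0.3086 − 0.22433) / 0.04193 = 2.01 g/cm³

2.01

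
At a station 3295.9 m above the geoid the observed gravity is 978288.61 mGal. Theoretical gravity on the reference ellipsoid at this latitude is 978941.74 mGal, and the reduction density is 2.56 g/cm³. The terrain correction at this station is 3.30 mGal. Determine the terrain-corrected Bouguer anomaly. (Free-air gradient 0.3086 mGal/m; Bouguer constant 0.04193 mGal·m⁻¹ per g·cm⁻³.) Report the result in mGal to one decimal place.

13.5

Free-air correction = 0.3086 × 3295.9 = 1017.11 mGal
Free-air anomaly = 978288.61 − 978941.74 + (1017.11) = 363.98 mGal
Bouguer slab correction = 0.04193 × 2.56 × 3295.9 = 353.78 mGal
Simple Bouguer anomaly = 363.98 − (353.78) = 10.20 mGal
Complete Bouguer anomaly = 10.20 + 3.30 = 13.50 mGal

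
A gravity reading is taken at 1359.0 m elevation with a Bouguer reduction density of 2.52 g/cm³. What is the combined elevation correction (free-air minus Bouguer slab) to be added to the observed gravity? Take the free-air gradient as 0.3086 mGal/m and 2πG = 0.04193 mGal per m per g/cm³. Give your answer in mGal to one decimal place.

275.8

Combined gradient = 0.3086 − 0.04193 × 2.52 = 0.2029364 mGal/m
Combined elevation correction = 0.2029364 × 1359.0 = 275.8 mGal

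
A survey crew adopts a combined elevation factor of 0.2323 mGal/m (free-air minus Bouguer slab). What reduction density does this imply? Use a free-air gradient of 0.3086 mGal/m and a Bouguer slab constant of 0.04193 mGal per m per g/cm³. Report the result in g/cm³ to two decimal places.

0.2323 = 0.3086 − 0.04193 × ρ
ρ = (0.3086 − 0.2323) / 0.04193 = 1.82 g/cm³

1.82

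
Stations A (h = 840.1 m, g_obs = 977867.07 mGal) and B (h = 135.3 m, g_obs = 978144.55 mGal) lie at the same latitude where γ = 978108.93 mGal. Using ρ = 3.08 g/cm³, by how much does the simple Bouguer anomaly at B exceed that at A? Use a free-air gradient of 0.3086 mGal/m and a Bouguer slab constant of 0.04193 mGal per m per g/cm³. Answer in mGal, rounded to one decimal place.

Δg_SB(A) = 977867.07 − 978108.93 + 0.3086×840.1 − 0.04193×3.08×840.1 = -91.10 mGal
Δg_SB(B) = 978144.55 − 978108.93 + 0.3086×135.3 − 0.04193×3.08×135.3 = 59.90 mGal
Difference = 59.90 − (-91.10) = 151.00 mGal

151.0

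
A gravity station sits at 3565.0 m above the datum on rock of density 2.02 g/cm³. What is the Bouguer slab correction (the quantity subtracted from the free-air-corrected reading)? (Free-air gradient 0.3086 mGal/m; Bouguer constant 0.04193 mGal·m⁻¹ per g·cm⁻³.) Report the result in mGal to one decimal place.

Bouguer slab correction = 0.04193 × 2.02 × 3565.0 = 302.0 mGal

302.0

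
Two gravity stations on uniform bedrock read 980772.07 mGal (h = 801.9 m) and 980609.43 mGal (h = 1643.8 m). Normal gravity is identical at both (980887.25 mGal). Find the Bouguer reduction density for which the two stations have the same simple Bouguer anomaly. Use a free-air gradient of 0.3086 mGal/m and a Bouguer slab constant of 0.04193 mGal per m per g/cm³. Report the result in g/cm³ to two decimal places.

2.75

Δg_obs = 980609.43 − 980772.07 = -162.64 mGal over Δh = 1643.8 − 801.9 = 841.9 m
Equal Bouguer anomalies ⇒ Δg_obs + (0.3086 − 0.04193ρ)·Δh = 0
0.3086 − 0.04193ρ = −Δg_obs/Δh = 0.19318
ρ = (0.3086 − 0.19318) / 0.04193 = 2.75 g/cm³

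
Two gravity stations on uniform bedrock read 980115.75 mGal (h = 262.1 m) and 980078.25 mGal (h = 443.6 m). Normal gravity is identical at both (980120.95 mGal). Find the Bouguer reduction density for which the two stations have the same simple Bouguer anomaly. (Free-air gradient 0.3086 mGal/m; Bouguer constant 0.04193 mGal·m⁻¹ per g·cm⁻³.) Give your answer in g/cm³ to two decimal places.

2.43

Δg_obs = 980078.25 − 980115.75 = -37.50 mGal over Δh = 443.6 − 262.1 = 181.5 m
Equal Bouguer anomalies ⇒ Δg_obs + (0.3086 − 0.04193ρ)·Δh = 0
0.3086 − 0.04193ρ = −Δg_obs/Δh = 0.20661
ρ = (0.3086 − 0.20661) / 0.04193 = 2.43 g/cm³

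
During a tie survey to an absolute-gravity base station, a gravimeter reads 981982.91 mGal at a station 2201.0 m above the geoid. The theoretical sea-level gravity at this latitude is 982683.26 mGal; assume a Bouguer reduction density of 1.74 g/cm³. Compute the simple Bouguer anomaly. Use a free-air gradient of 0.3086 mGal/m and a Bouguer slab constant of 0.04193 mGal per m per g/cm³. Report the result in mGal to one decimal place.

-181.7

Free-air correction = 0.3086 × 2201.0 = 679.23 mGal
Free-air anomaly = 981982.91 − 982683.26 + (679.23) = -21.12 mGal
Bouguer slab correction = 0.04193 × 1.74 × 2201.0 = 160.58 mGal
Simple Bouguer anomaly = -21.12 − (160.58) = -181.70 mGal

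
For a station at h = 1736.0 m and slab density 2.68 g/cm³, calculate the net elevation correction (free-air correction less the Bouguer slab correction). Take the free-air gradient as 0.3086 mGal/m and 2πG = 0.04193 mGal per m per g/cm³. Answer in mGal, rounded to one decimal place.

Combined gradient = 0.3086 − 0.04193 × 2.68 = 0.1962276 mGal/m
Combined elevation correction = 0.1962276 × 1736.0 = 340.7 mGal

340.7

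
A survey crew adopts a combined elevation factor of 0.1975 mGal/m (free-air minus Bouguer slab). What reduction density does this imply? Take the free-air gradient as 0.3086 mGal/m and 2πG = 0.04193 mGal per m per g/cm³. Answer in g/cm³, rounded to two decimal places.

2.65

0.1975 = 0.3086 − 0.04193 × ρ
ρ = (0.3086 − 0.1975) / 0.04193 = 2.65 g/cm³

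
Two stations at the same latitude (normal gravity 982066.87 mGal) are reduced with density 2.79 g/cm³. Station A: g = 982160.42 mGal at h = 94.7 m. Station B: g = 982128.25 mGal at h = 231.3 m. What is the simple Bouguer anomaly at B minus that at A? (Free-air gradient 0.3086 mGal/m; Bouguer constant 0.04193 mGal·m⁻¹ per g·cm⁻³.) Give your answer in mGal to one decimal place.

-6.0

Δg_SB(A) = 982160.42 − 982066.87 + 0.3086×94.7 − 0.04193×2.79×94.7 = 111.70 mGal
Δg_SB(B) = 982128.25 − 982066.87 + 0.3086×231.3 − 0.04193×2.79×231.3 = 105.70 mGal
Difference = 105.70 − (111.70) = -6.00 mGal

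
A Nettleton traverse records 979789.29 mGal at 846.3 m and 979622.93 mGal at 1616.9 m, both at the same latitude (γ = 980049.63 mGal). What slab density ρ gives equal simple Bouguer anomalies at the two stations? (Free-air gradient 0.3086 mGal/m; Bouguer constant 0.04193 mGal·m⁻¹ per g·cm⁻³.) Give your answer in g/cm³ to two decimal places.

Δg_obs = 979622.93 − 979789.29 = -166.36 mGal over Δh = 1616.9 − 846.3 = 770.6 m
Equal Bouguer anomalies ⇒ Δg_obs + (0.3086 − 0.04193ρ)·Δh = 0
0.3086 − 0.04193ρ = −Δg_obs/Δh = 0.21588
ρ = (0.3086 − 0.21588) / 0.04193 = 2.21 g/cm³

2.21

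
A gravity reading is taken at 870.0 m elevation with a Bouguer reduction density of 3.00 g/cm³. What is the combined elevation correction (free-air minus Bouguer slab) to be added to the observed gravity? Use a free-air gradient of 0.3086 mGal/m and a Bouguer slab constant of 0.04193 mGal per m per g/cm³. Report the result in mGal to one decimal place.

Combined gradient = 0.3086 − 0.04193 × 3.00 = 0.1828100 mGal/m
Combined elevation correction = 0.1828100 × 870.0 = 159.0 mGal

159.0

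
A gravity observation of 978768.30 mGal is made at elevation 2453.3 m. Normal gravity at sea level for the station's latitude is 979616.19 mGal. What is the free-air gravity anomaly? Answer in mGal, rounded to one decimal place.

Free-air correction = 0.3086 × 2453.3 = 757.09 mGal
Free-air anomaly = 978768.30 − 979616.19 + (757.09) = -90.80 mGal

-90.8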